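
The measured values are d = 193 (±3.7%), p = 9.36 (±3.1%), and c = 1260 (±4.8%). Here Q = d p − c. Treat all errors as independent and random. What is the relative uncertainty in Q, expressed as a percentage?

Let w = d·p = 1810. δw/w = √((1·δd/d)² + (1·δp/p)²) = √(0.00137 + 0.000961) = 0.0483, so δw = 87.2.
Q = w − c: δQ = √(δw² + δc²) = √(7600 + 3660) = 106
Q = 546, so δQ/Q = 106/546 = 0.194.

19.4%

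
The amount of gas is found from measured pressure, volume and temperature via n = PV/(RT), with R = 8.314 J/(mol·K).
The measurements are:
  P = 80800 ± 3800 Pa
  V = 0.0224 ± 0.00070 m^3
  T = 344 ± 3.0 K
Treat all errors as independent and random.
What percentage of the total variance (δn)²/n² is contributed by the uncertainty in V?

29.9%

(δn/n)² = (1·δP/P)² + (1·δV/V)² + (-1·δT/T)²
  P term: (1×0.0470)² = 0.00221
  V term: (1×0.0312)² = 0.000977
  T term: (-1×0.00872)² = 7.61e-05
Total = 0.00326. Share from V = 0.000977/0.00326 = 0.299.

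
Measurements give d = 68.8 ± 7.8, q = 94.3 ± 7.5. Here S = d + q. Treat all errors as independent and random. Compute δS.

10.8

Absolute uncertainties add in quadrature for a linear combination:
  (δd)² = 60.8;  (δq)² = 56.2
δS = √(117) = 10.8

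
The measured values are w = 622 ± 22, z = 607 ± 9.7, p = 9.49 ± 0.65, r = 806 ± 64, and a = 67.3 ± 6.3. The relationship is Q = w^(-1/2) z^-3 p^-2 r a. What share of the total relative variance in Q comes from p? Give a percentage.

51.5%

(δQ/Q)² = (−½·δw/w)² + (-3·δz/z)² + (-2·δp/p)² + (1·δr/r)² + (1·δa/a)²
  w term: (-0.5×0.0354)² = 0.000313
  z term: (-3×0.0160)² = 0.00230
  p term: (-2×0.0685)² = 0.0188
  r term: (1×0.0794)² = 0.00631
  a term: (1×0.0936)² = 0.00876
Total = 0.0364. Share from p = 0.0188/0.0364 = 0.515.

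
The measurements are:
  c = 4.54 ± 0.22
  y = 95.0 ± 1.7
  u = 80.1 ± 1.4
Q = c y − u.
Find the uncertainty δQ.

22.3

Let p = c·y = 431. δp/p = √((1·δc/c)² + (1·δy/y)²) = √(0.00235 + 0.000320) = 0.0517, so δp = 22.3.
Q = p − u: δQ = √(δp² + δu²) = √(496 + 1.96) = 22.3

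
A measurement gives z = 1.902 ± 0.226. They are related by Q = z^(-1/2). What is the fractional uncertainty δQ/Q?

Products/powers → add relative errors in quadrature, weighted by exponent:
  (−½·δz/z)² = (-0.5×0.119)² = 0.00353
δQ/Q = √(0.00353) = 0.0594

0.0594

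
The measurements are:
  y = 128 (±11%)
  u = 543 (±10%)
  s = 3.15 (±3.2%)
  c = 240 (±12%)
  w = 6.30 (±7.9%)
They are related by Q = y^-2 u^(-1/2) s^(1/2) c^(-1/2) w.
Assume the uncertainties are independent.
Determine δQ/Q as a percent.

Since Q is a product/quotient, work with relative uncertainties:
  (-2·δy/y)² = (-2×0.110)² = 0.0484;  (−½·δu/u)² = (-0.5×0.100)² = 0.00250;  (½·δs/s)² = (0.5×0.0320)² = 0.000256;  (−½·δc/c)² = (-0.5×0.120)² = 0.00360;  (1·δw/w)² = (1×0.0790)² = 0.00624
δQ/Q = √(0.0610) = 0.247

24.7%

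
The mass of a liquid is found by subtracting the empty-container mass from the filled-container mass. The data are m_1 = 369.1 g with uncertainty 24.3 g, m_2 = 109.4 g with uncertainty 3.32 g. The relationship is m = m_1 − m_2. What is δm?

Sums and differences: (δm)² = Σ (cᵢ δxᵢ)².
  (δm_1)² = 590;  (δm_2)² = 11.0
δm = √(602) = 24.5 g

24.5 g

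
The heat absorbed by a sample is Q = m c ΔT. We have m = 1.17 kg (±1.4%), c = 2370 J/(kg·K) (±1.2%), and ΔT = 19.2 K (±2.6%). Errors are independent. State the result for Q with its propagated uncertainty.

Since Q is a product/quotient, work with relative uncertainties:
  (1·δm/m)² = (1×0.0140)² = 0.000196;  (1·δc/c)² = (1×0.0120)² = 0.000144;  (1·δΔT/ΔT)² = (1×0.0260)² = 0.000676
δQ/Q = √(0.00102) = 0.0319
Q = 53200 J, so δQ = 0.0319 × 53200 = 1700 J.

53200 ± 1700 J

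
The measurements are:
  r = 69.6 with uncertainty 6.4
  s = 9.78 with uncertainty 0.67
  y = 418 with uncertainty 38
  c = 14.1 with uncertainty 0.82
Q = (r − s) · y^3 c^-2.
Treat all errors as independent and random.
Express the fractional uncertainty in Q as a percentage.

31.5%

Let u = r − s = 59.8. δu = √(δr² + δs²) = √(41.0 + 0.449) = 6.43, so δu/u = 0.108.
Q is then a monomial in u, y, c:
δQ/Q = √((δu/u)² + (3·δy/y)² + (-2·δc/c)²) = √(0.0116 + 0.0744 + 0.0135) = 0.315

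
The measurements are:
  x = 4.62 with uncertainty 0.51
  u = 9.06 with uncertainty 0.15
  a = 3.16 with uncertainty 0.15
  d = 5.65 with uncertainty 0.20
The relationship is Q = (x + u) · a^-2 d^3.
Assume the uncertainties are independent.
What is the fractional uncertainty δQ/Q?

0.148

Let w = x + u = 13.7. δw = √(δx² + δu²) = √(0.260 + 0.0225) = 0.532, so δw/w = 0.0389.
Q is then a monomial in w, a, d:
δQ/Q = √((δw/w)² + (-2·δa/a)² + (3·δd/d)²) = √(0.00151 + 0.00901 + 0.0113) = 0.148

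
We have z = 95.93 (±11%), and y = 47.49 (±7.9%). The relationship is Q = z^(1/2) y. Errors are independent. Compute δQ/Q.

0.0963

Each factor contributes (exponent × relative error)² to (δQ/Q)²:
  (½·δz/z)² = (0.5×0.110)² = 0.00302;  (1·δy/y)² = (1×0.0790)² = 0.00624
δQ/Q = √(0.00927) = 0.0963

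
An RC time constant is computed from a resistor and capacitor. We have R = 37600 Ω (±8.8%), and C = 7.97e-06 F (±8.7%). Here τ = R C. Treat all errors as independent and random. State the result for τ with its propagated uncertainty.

0.300 ± 0.0371 s

Each factor contributes (exponent × relative error)² to (δτ/τ)²:
  (1·δR/R)² = (1×0.0880)² = 0.00774;  (1·δC/C)² = (1×0.0870)² = 0.00757
δτ/τ = √(0.0153) = 0.124
τ = 0.300 s, so δτ = 0.124 × 0.300 = 0.0371 s.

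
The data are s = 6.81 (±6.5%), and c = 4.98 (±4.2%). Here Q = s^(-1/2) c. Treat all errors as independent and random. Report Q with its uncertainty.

1.91 ± 0.101

Q is a product of powers, so relative uncertainties combine in quadrature:
  (−½·δs/s)² = (-0.5×0.0650)² = 0.00106;  (1·δc/c)² = (1×0.0420)² = 0.00176
δQ/Q = √(0.00282) = 0.0531
Q = 1.91, so δQ = 0.0531 × 1.91 = 0.101.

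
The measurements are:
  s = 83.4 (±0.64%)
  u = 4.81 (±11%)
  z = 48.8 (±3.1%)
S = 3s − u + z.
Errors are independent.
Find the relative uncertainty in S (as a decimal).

0.00770

Absolute uncertainties add in quadrature for a linear combination:
  (3·δs)² = 2.56;  (δu)² = 0.280;  (δz)² = 2.29
δS = √(5.13) = 2.27
S = 294, so δS/S = 2.27/294 = 0.00770.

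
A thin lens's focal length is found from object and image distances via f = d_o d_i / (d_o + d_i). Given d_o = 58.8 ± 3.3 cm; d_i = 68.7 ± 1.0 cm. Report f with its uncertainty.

∂f/∂d_o = (d_i/(d_o+d_i))² = 0.290;  ∂f/∂d_i = (d_o/(d_o+d_i))² = 0.213
δf = √((∂f/∂d_o · δd_o)² + (∂f/∂d_i · δd_i)²) = √(0.918 + 0.0452) = 0.981 cm
f = 31.7 cm.

31.7 ± 0.981 cm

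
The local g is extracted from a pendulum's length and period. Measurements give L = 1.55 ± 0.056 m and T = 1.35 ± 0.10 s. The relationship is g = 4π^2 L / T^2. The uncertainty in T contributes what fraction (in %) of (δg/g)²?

(δg/g)² = (1·δL/L)² + (-2·δT/T)²
  L term: (1×0.0361)² = 0.00131
  T term: (-2×0.0741)² = 0.0219
Total = 0.0233. Share from T = 0.0219/0.0233 = 0.944.

94.4%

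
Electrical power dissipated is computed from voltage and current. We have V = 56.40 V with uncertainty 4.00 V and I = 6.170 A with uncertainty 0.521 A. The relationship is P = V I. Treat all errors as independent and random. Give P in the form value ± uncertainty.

Products/powers → add relative errors in quadrature, weighted by exponent:
  (1·δV/V)² = (1×0.0709)² = 0.00503;  (1·δI/I)² = (1×0.0844)² = 0.00713
δP/P = √(0.0122) = 0.110
P = 348.0 W, so δP = 0.110 × 348.0 = 38.4 W.

348.0 ± 38.4 W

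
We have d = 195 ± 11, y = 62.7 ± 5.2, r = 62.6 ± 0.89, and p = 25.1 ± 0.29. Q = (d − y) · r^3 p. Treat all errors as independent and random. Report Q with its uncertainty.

Let u = d − y = 132. δu = √(δd² + δy²) = √(121 + 27.0) = 12.2, so δu/u = 0.0920.
Q is then a monomial in u, r, p:
δQ/Q = √((δu/u)² + (3·δr/r)² + (1·δp/p)²) = √(0.00846 + 0.00182 + 0.000133) = 0.102
Q = 8.15e+08, so δQ = 0.102 × 8.15e+08 = 8.31e+07.

(8.15 ± 0.831) × 10^8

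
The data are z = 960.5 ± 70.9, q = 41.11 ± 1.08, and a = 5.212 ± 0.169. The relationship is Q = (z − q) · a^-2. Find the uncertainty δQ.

3.41

Let u = z − q = 919.4. δu = √(δz² + δq²) = √(5030 + 1.17) = 70.9, so δu/u = 0.0771.
Q is then a monomial in u, a:
δQ/Q = √((δu/u)² + (-2·δa/a)²) = √(0.00595 + 0.00421) = 0.101
Q = 33.84, so δQ = 0.101 × 33.84 = 3.41.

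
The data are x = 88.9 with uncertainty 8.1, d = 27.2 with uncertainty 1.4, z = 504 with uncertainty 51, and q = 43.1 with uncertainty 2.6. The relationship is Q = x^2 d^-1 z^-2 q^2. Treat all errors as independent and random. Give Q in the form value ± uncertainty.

2.12 ± 0.642

Products/powers → add relative errors in quadrature, weighted by exponent:
  (2·δx/x)² = (2×0.0911)² = 0.0332;  (-1·δd/d)² = (-1×0.0515)² = 0.00265;  (-2·δz/z)² = (-2×0.101)² = 0.0410;  (2·δq/q)² = (2×0.0603)² = 0.0146
δQ/Q = √(0.0914) = 0.302
Q = 2.12, so δQ = 0.302 × 2.12 = 0.642.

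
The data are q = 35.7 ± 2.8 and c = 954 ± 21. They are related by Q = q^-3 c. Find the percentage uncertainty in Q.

23.6%

Products/powers → add relative errors in quadrature, weighted by exponent:
  (-3·δq/q)² = (-3×0.0784)² = 0.0554;  (1·δc/c)² = (1×0.0220)² = 0.000485
δQ/Q = √(0.0558) = 0.236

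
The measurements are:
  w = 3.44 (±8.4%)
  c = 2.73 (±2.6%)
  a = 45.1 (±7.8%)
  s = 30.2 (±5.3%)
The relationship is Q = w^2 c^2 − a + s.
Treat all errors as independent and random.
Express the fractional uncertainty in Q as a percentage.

21.8%

Let p = w^2·c^2 = 88.2. δp/p = √((2·δw/w)² + (2·δc/c)²) = √(0.0282 + 0.00270) = 0.176, so δp = 15.5.
Q = p − a + s: δQ = √(δp² + δa² + δs²) = √(241 + 12.4 + 2.56) = 16.0
Q = 73.3, so δQ/Q = 16.0/73.3 = 0.218.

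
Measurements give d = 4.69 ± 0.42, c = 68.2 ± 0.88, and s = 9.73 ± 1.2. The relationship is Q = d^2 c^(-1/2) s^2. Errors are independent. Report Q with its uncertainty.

252 ± 76.9

Relative error in a monomial: (δQ/Q)² = Σ (nᵢ · δxᵢ/xᵢ)².
  (2·δd/d)² = (2×0.0896)² = 0.0321;  (−½·δc/c)² = (-0.5×0.0129)² = 4.16e-05;  (2·δs/s)² = (2×0.123)² = 0.0608
δQ/Q = √(0.0930) = 0.305
Q = 252, so δQ = 0.305 × 252 = 76.9.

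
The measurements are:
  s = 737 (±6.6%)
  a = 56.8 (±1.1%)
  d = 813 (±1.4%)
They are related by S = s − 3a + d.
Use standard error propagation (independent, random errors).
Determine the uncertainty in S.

S is a linear combination, so absolute uncertainties add in quadrature:
  (δs)² = 2370;  (3·δa)² = 3.51;  (δd)² = 130
δS = √(2500) = 50.0

50.0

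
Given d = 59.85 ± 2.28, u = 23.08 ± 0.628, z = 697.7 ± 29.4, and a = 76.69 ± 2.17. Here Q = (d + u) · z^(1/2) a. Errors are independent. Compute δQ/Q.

Let w = d + u = 82.93. δw = √(δd² + δu²) = √(5.20 + 0.394) = 2.36, so δw/w = 0.0285.
Q is then a monomial in w, z, a:
δQ/Q = √((δw/w)² + (½·δz/z)² + (1·δa/a)²) = √(0.000813 + 0.000444 + 0.000801) = 0.0454

0.0454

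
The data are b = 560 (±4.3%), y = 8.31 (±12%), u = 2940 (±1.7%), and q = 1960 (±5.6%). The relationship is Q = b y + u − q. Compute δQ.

605

Let p = b·y = 4650. δp/p = √((1·δb/b)² + (1·δy/y)²) = √(0.00185 + 0.0144) = 0.127, so δp = 593.
Q = p + u − q: δQ = √(δp² + δu² + δq²) = √(3.52e+05 + 2500 + 12000) = 605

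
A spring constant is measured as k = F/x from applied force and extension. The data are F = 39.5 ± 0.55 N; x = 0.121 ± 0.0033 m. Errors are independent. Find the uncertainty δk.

10.00 N/m

k is a product of powers, so relative uncertainties combine in quadrature:
  (1·δF/F)² = (1×0.0139)² = 0.000194;  (-1·δx/x)² = (-1×0.0273)² = 0.000744
δk/k = √(0.000938) = 0.0306
k = 326 N/m, so δk = 0.0306 × 326 = 10.00 N/m.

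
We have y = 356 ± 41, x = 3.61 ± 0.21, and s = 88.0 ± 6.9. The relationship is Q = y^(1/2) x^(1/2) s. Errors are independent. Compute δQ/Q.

Since Q is a product/quotient, work with relative uncertainties:
  (½·δy/y)² = (0.5×0.115)² = 0.00332;  (½·δx/x)² = (0.5×0.0582)² = 0.000846;  (1·δs/s)² = (1×0.0784)² = 0.00615
δQ/Q = √(0.0103) = 0.102

0.102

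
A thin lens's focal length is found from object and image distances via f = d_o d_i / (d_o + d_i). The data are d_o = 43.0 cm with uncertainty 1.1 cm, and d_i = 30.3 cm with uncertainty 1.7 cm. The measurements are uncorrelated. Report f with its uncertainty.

17.8 ± 0.614 cm

∂f/∂d_o = (d_i/(d_o+d_i))² = 0.171;  ∂f/∂d_i = (d_o/(d_o+d_i))² = 0.344
δf = √((∂f/∂d_o · δd_o)² + (∂f/∂d_i · δd_i)²) = √(0.0353 + 0.342) = 0.614 cm
f = 17.8 cm.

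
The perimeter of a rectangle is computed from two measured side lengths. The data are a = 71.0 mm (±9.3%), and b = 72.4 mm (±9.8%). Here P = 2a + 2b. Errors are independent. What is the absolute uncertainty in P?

For a sum/difference, combine absolute errors in quadrature:
  (2·δa)² = 174;  (2·δb)² = 201
δP = √(376) = 19.4 mm

19.4 mm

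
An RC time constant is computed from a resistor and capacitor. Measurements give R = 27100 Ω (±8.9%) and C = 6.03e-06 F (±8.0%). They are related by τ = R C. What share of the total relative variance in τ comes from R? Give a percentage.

55.3%

(δτ/τ)² = (1·δR/R)² + (1·δC/C)²
  R term: (1×0.0890)² = 0.00792
  C term: (1×0.0800)² = 0.00640
Total = 0.0143. Share from R = 0.00792/0.0143 = 0.553.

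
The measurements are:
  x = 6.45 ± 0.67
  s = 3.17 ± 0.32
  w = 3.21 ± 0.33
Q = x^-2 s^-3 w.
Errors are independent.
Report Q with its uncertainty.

Since Q is a product/quotient, work with relative uncertainties:
  (-2·δx/x)² = (-2×0.104)² = 0.0432;  (-3·δs/s)² = (-3×0.101)² = 0.0917;  (1·δw/w)² = (1×0.103)² = 0.0106
δQ/Q = √(0.145) = 0.381
Q = 0.00242, so δQ = 0.381 × 0.00242 = 0.000924.

0.00242 ± 0.000924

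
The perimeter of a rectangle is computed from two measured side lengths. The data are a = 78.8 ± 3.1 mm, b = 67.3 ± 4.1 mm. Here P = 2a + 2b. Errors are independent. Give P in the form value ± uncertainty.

Each term contributes (cᵢ δxᵢ)² to (δP)²:
  (2·δa)² = 38.4;  (2·δb)² = 67.2
δP = √(106) = 10.3 mm
P = 292 mm.

292 ± 10.3 mm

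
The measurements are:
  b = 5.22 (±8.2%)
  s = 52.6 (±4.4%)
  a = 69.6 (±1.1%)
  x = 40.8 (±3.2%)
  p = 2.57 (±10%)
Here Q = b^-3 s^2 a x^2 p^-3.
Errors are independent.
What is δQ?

Q is a product of powers, so relative uncertainties combine in quadrature:
  (-3·δb/b)² = (-3×0.0820)² = 0.0605;  (2·δs/s)² = (2×0.0440)² = 0.00774;  (1·δa/a)² = (1×0.0110)² = 0.000121;  (2·δx/x)² = (2×0.0320)² = 0.00410;  (-3·δp/p)² = (-3×0.100)² = 0.0900
δQ/Q = √(0.162) = 0.403
Q = 1.33e+05, so δQ = 0.403 × 1.33e+05 = 53500.

53500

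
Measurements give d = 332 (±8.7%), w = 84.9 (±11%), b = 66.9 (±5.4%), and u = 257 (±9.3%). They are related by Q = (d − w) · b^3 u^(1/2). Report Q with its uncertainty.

(1.19 ± 0.247) × 10^9

Let h = d − w = 247. δh = √(δd² + δw²) = √(834 + 87.2) = 30.4, so δh/h = 0.123.
Q is then a monomial in h, b, u:
δQ/Q = √((δh/h)² + (3·δb/b)² + (½·δu/u)²) = √(0.0151 + 0.0262 + 0.00216) = 0.209
Q = 1.19e+09, so δQ = 0.209 × 1.19e+09 = 2.47e+08.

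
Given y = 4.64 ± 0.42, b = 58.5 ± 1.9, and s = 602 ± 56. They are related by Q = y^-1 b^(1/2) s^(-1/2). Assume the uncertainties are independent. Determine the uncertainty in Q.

0.00692

Q is a product of powers, so relative uncertainties combine in quadrature:
  (-1·δy/y)² = (-1×0.0905)² = 0.00819;  (½·δb/b)² = (0.5×0.0325)² = 0.000264;  (−½·δs/s)² = (-0.5×0.0930)² = 0.00216
δQ/Q = √(0.0106) = 0.103
Q = 0.0672, so δQ = 0.103 × 0.0672 = 0.00692.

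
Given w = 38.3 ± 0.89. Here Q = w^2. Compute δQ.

68.2

Q is a product of powers, so relative uncertainties combine in quadrature:
  (2·δw/w)² = (2×0.0232)² = 0.00216
δQ/Q = √(0.00216) = 0.0465
Q = 1470, so δQ = 0.0465 × 1470 = 68.2.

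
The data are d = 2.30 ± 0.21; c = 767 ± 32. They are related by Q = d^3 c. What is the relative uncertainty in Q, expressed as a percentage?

Products/powers → add relative errors in quadrature, weighted by exponent:
  (3·δd/d)² = (3×0.0913)² = 0.0750;  (1·δc/c)² = (1×0.0417)² = 0.00174
δQ/Q = √(0.0768) = 0.277

27.7%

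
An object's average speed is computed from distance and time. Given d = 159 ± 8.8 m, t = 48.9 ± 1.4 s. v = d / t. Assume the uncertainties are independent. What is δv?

0.203 m/s

Products/powers → add relative errors in quadrature, weighted by exponent:
  (1·δd/d)² = (1×0.0553)² = 0.00306;  (-1·δt/t)² = (-1×0.0286)² = 0.000820
δv/v = √(0.00388) = 0.0623
v = 3.25 m/s, so δv = 0.0623 × 3.25 = 0.203 m/s.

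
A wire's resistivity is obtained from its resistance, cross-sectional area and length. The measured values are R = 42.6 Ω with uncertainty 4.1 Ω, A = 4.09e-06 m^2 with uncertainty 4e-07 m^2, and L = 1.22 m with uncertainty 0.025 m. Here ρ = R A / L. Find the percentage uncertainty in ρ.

Each factor contributes (exponent × relative error)² to (δρ/ρ)²:
  (1·δR/R)² = (1×0.0962)² = 0.00926;  (1·δA/A)² = (1×0.0978)² = 0.00956;  (-1·δL/L)² = (-1×0.0205)² = 0.000420
δρ/ρ = √(0.0192) = 0.139

13.9%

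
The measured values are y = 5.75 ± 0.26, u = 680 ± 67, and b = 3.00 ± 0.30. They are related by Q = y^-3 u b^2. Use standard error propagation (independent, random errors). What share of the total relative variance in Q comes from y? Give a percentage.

27.0%

(δQ/Q)² = (-3·δy/y)² + (1·δu/u)² + (2·δb/b)²
  y term: (-3×0.0452)² = 0.0184
  u term: (1×0.0985)² = 0.00971
  b term: (2×0.100)² = 0.0400
Total = 0.0681. Share from y = 0.0184/0.0681 = 0.270.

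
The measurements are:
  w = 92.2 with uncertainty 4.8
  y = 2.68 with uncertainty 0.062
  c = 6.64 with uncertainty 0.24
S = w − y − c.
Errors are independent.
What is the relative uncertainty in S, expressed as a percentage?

5.80%

Sums and differences: (δS)² = Σ (cᵢ δxᵢ)².
  (δw)² = 23.0;  (δy)² = 0.00384;  (δc)² = 0.0576
δS = √(23.1) = 4.81
S = 82.9, so δS/S = 4.81/82.9 = 0.0580.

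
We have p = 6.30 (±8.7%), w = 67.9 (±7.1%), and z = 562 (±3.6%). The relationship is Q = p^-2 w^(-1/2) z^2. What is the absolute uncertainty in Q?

185

Q is a product of powers, so relative uncertainties combine in quadrature:
  (-2·δp/p)² = (-2×0.0870)² = 0.0303;  (−½·δw/w)² = (-0.5×0.0710)² = 0.00126;  (2·δz/z)² = (2×0.0360)² = 0.00518
δQ/Q = √(0.0367) = 0.192
Q = 966, so δQ = 0.192 × 966 = 185.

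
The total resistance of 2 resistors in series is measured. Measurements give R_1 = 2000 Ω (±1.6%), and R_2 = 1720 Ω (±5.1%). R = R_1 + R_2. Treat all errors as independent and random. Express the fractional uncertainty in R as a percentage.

Each term contributes (cᵢ δxᵢ)² to (δR)²:
  (δR_1)² = 1020;  (δR_2)² = 7690
δR = √(8720) = 93.4 Ω
R = 3720 Ω, so δR/R = 93.4/3720 = 0.0251.

2.51%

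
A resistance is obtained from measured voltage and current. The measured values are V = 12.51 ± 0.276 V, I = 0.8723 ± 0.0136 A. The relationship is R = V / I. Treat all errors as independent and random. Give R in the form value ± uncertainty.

14.34 ± 0.387 Ω

Products/powers → add relative errors in quadrature, weighted by exponent:
  (1·δV/V)² = (1×0.0221)² = 0.000487;  (-1·δI/I)² = (-1×0.0156)² = 0.000243
δR/R = √(0.000730) = 0.0270
R = 14.34 Ω, so δR = 0.0270 × 14.34 = 0.387 Ω.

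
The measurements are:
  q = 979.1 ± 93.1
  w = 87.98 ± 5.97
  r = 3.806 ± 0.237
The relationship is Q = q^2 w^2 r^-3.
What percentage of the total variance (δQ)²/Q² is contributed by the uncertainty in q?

40.4%

(δQ/Q)² = (2·δq/q)² + (2·δw/w)² + (-3·δr/r)²
  q term: (2×0.0951)² = 0.0362
  w term: (2×0.0679)² = 0.0184
  r term: (-3×0.0623)² = 0.0349
Total = 0.0895. Share from q = 0.0362/0.0895 = 0.404.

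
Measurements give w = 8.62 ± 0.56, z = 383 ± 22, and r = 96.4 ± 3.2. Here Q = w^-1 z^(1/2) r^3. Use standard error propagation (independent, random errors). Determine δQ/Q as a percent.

For a monomial Q ∝ w^-1, z^(1/2), r^3, fractional errors add in quadrature:
  (-1·δw/w)² = (-1×0.0650)² = 0.00422;  (½·δz/z)² = (0.5×0.0574)² = 0.000825;  (3·δr/r)² = (3×0.0332)² = 0.00992
δQ/Q = √(0.0150) = 0.122

12.2%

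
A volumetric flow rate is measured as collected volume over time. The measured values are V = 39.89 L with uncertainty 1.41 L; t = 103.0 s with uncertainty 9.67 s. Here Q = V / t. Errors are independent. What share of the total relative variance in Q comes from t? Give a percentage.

87.6%

(δQ/Q)² = (1·δV/V)² + (-1·δt/t)²
  V term: (1×0.0353)² = 0.00125
  t term: (-1×0.0939)² = 0.00881
Total = 0.0101. Share from t = 0.00881/0.0101 = 0.876.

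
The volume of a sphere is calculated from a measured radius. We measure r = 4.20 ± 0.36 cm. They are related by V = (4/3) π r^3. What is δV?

Relative error in a monomial: (δV/V)² = Σ (nᵢ · δxᵢ/xᵢ)².
  (3·δr/r)² = (3×0.0857)² = 0.0661
δV/V = √(0.0661) = 0.257
V = 310 cm^3, so δV = 0.257 × 310 = 79.8 cm^3.

79.8 cm^3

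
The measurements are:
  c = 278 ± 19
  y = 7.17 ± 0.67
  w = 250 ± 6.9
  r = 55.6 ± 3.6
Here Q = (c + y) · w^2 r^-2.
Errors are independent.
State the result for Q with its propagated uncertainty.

Let u = c + y = 285. δu = √(δc² + δy²) = √(361 + 0.449) = 19.0, so δu/u = 0.0667.
Q is then a monomial in u, w, r:
δQ/Q = √((δu/u)² + (2·δw/w)² + (-2·δr/r)²) = √(0.00444 + 0.00305 + 0.0168) = 0.156
Q = 5770, so δQ = 0.156 × 5770 = 898.

5770 ± 898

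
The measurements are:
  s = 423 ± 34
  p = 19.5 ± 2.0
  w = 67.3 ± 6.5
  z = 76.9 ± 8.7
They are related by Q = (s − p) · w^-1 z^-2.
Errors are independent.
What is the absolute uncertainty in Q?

0.000264

Let u = s − p = 404. δu = √(δs² + δp²) = √(1160 + 4.00) = 34.1, so δu/u = 0.0844.
Q is then a monomial in u, w, z:
δQ/Q = √((δu/u)² + (-1·δw/w)² + (-2·δz/z)²) = √(0.00712 + 0.00933 + 0.0512) = 0.260
Q = 0.00101, so δQ = 0.260 × 0.00101 = 0.000264.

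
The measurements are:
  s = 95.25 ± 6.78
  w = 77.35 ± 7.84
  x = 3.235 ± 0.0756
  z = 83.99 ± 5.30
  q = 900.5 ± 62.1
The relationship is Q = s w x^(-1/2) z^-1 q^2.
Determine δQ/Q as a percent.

Products/powers → add relative errors in quadrature, weighted by exponent:
  (1·δs/s)² = (1×0.0712)² = 0.00507;  (1·δw/w)² = (1×0.101)² = 0.0103;  (−½·δx/x)² = (-0.5×0.0234)² = 0.000137;  (-1·δz/z)² = (-1×0.0631)² = 0.00398;  (2·δq/q)² = (2×0.0690)² = 0.0190
δQ/Q = √(0.0385) = 0.196

19.6%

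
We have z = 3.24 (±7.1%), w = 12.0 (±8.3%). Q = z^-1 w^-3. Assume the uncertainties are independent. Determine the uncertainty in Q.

4.62e-05

For a monomial Q ∝ z^-1, w^-3, fractional errors add in quadrature:
  (-1·δz/z)² = (-1×0.0710)² = 0.00504;  (-3·δw/w)² = (-3×0.0830)² = 0.0620
δQ/Q = √(0.0670) = 0.259
Q = 0.000179, so δQ = 0.259 × 0.000179 = 4.62e-05.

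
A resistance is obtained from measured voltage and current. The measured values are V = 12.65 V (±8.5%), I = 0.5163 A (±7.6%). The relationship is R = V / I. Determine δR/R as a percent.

Products/powers → add relative errors in quadrature, weighted by exponent:
  (1·δV/V)² = (1×0.0850)² = 0.00723;  (-1·δI/I)² = (-1×0.0760)² = 0.00578
δR/R = √(0.0130) = 0.114

11.4%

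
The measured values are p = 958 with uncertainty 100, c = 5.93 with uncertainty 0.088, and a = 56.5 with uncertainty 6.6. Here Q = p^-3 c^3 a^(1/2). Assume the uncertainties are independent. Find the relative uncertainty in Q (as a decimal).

0.322

Since Q is a product/quotient, work with relative uncertainties:
  (-3·δp/p)² = (-3×0.104)² = 0.0981;  (3·δc/c)² = (3×0.0148)² = 0.00198;  (½·δa/a)² = (0.5×0.117)² = 0.00341
δQ/Q = √(0.103) = 0.322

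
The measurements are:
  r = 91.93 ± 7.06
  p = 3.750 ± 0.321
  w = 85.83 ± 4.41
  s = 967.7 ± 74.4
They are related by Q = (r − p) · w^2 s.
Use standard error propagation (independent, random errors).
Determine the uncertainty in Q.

9.51e+07

Let u = r − p = 88.18. δu = √(δr² + δp²) = √(49.8 + 0.103) = 7.07, so δu/u = 0.0801.
Q is then a monomial in u, w, s:
δQ/Q = √((δu/u)² + (2·δw/w)² + (1·δs/s)²) = √(0.00642 + 0.0106 + 0.00591) = 0.151
Q = 6.286e+08, so δQ = 0.151 × 6.286e+08 = 9.51e+07.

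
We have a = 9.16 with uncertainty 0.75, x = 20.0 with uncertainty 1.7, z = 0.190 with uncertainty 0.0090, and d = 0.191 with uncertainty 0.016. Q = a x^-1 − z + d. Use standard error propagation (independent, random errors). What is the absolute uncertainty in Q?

Let p = a·x^-1 = 0.458. δp/p = √((1·δa/a)² + (-1·δx/x)²) = √(0.00670 + 0.00722) = 0.118, so δp = 0.0541.
Q = p − z + d: δQ = √(δp² + δz² + δd²) = √(0.00292 + 8.1e-05 + 0.000256) = 0.0571

0.0571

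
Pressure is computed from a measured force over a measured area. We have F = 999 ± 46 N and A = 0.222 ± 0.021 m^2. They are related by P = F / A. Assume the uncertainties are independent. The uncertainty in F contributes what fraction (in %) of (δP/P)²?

(δP/P)² = (1·δF/F)² + (-1·δA/A)²
  F term: (1×0.0460)² = 0.00212
  A term: (-1×0.0946)² = 0.00895
Total = 0.0111. Share from F = 0.00212/0.0111 = 0.192.

19.2%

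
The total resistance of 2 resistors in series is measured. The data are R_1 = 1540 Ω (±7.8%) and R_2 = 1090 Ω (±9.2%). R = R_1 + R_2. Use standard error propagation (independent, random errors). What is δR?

Sums and differences: (δR)² = Σ (cᵢ δxᵢ)².
  (δR_1)² = 14400;  (δR_2)² = 10100
δR = √(24500) = 156 Ω

156 Ω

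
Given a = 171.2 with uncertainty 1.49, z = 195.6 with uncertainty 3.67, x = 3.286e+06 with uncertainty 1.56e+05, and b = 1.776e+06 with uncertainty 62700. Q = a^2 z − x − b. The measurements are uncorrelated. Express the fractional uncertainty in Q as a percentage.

33.3%

Let p = a^2·z = 5.733e+06. δp/p = √((2·δa/a)² + (1·δz/z)²) = √(0.000303 + 0.000352) = 0.0256, so δp = 1.47e+05.
Q = p − x − b: δQ = √(δp² + δx² + δb²) = √(2.15e+10 + 2.43e+10 + 3.93e+09) = 2.23e+05
Q = 670900, so δQ/Q = 2.23e+05/670900 = 0.333.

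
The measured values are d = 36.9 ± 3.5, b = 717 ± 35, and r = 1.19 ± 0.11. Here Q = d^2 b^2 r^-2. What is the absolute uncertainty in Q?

For a monomial Q ∝ d^2, b^2, r^-2, fractional errors add in quadrature:
  (2·δd/d)² = (2×0.0949)² = 0.0360;  (2·δb/b)² = (2×0.0488)² = 0.00953;  (-2·δr/r)² = (-2×0.0924)² = 0.0342
δQ/Q = √(0.0797) = 0.282
Q = 4.94e+08, so δQ = 0.282 × 4.94e+08 = 1.4e+08.

1.4e+08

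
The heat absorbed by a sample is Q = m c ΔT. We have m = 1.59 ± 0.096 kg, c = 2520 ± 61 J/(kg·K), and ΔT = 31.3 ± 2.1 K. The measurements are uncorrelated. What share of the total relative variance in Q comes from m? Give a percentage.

(δQ/Q)² = (1·δm/m)² + (1·δc/c)² + (1·δΔT/ΔT)²
  m term: (1×0.0604)² = 0.00365
  c term: (1×0.0242)² = 0.000586
  ΔT term: (1×0.0671)² = 0.00450
Total = 0.00873. Share from m = 0.00365/0.00873 = 0.417.

41.7%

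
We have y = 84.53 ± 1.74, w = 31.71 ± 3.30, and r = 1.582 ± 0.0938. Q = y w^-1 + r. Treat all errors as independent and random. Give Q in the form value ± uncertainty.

4.248 ± 0.298

Let p = y·w^-1 = 2.666. δp/p = √((1·δy/y)² + (-1·δw/w)²) = √(0.000424 + 0.0108) = 0.106, so δp = 0.283.
Q = p + r: δQ = √(δp² + δr²) = √(0.0800 + 0.00880) = 0.298
Q = 4.248.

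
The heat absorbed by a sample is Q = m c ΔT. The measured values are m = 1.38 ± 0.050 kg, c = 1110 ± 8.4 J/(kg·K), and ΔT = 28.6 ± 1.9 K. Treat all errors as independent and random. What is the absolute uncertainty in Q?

Since Q is a product/quotient, work with relative uncertainties:
  (1·δm/m)² = (1×0.0362)² = 0.00131;  (1·δc/c)² = (1×0.00757)² = 5.73e-05;  (1·δΔT/ΔT)² = (1×0.0664)² = 0.00441
δQ/Q = √(0.00578) = 0.0760
Q = 43800 J, so δQ = 0.0760 × 43800 = 3330 J.

3330 J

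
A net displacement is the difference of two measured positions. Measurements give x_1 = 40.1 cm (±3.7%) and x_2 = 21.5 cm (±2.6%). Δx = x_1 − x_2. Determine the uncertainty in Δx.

Absolute uncertainties add in quadrature for a linear combination:
  (δx_1)² = 2.20;  (δx_2)² = 0.312
δΔx = √(2.51) = 1.59 cm

1.59 cm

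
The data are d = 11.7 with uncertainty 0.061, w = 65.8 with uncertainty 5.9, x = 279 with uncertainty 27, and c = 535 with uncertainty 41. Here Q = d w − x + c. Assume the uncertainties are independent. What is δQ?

84.8

Let p = d·w = 770. δp/p = √((1·δd/d)² + (1·δw/w)²) = √(2.72e-05 + 0.00804) = 0.0898, so δp = 69.1.
Q = p − x + c: δQ = √(δp² + δx² + δc²) = √(4780 + 729 + 1680) = 84.8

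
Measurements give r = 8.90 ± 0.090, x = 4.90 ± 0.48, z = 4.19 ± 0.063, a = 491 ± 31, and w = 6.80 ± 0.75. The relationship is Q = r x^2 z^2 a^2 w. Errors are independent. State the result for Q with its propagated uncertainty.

(6.15 ± 1.60) × 10^9

Q is a product of powers, so relative uncertainties combine in quadrature:
  (1·δr/r)² = (1×0.0101)² = 0.000102;  (2·δx/x)² = (2×0.0980)² = 0.0384;  (2·δz/z)² = (2×0.0150)² = 0.000904;  (2·δa/a)² = (2×0.0631)² = 0.0159;  (1·δw/w)² = (1×0.110)² = 0.0122
δQ/Q = √(0.0675) = 0.260
Q = 6.15e+09, so δQ = 0.260 × 6.15e+09 = 1.6e+09.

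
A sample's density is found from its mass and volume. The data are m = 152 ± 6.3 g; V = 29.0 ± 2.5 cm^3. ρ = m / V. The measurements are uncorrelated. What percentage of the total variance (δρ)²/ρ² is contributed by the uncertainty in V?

(δρ/ρ)² = (1·δm/m)² + (-1·δV/V)²
  m term: (1×0.0414)² = 0.00172
  V term: (-1×0.0862)² = 0.00743
Total = 0.00915. Share from V = 0.00743/0.00915 = 0.812.

81.2%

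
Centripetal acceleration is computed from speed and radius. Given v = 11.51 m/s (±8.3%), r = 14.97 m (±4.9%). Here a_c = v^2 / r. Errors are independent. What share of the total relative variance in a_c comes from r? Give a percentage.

(δa_c/a_c)² = (2·δv/v)² + (-1·δr/r)²
  v term: (2×0.0830)² = 0.0276
  r term: (-1×0.0490)² = 0.00240
Total = 0.0300. Share from r = 0.00240/0.0300 = 0.0801.

8.01%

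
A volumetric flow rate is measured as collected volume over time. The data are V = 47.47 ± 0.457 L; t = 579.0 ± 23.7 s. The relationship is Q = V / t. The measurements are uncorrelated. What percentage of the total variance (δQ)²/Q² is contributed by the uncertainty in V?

5.24%

(δQ/Q)² = (1·δV/V)² + (-1·δt/t)²
  V term: (1×0.00963)² = 9.27e-05
  t term: (-1×0.0409)² = 0.00168
Total = 0.00177. Share from V = 9.27e-05/0.00177 = 0.0524.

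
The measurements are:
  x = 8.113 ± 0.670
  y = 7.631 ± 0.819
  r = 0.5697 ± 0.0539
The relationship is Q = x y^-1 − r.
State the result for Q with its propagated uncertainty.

0.4935 ± 0.154

Let p = x·y^-1 = 1.063. δp/p = √((1·δx/x)² + (-1·δy/y)²) = √(0.00682 + 0.0115) = 0.135, so δp = 0.144.
Q = p − r: δQ = √(δp² + δr²) = √(0.0207 + 0.00291) = 0.154
Q = 0.4935.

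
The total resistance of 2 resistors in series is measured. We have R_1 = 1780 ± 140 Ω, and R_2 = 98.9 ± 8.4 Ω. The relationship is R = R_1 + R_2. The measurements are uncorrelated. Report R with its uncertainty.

R is a linear combination, so absolute uncertainties add in quadrature:
  (δR_1)² = 19600;  (δR_2)² = 70.6
δR = √(19700) = 140 Ω
R = 1880 Ω.

1880 ± 140 Ω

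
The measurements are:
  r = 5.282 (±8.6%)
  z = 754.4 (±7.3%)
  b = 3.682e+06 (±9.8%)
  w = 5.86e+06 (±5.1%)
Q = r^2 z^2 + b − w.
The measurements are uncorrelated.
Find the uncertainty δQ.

Let p = r^2·z^2 = 1.588e+07. δp/p = √((2·δr/r)² + (2·δz/z)²) = √(0.0296 + 0.0213) = 0.226, so δp = 3.58e+06.
Q = p + b − w: δQ = √(δp² + δb² + δw²) = √(1.28e+13 + 1.3e+11 + 8.93e+10) = 3.61e+06

3.61e+06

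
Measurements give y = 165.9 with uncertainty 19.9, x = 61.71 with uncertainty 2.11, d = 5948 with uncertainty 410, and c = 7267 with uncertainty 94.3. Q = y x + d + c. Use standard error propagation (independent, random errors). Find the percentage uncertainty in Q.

5.73%

Let p = y·x = 10240. δp/p = √((1·δy/y)² + (1·δx/x)²) = √(0.0144 + 0.00117) = 0.125, so δp = 1280.
Q = p + d + c: δQ = √(δp² + δd² + δc²) = √(1.63e+06 + 1.68e+05 + 8890) = 1340
Q = 23450, so δQ/Q = 1340/23450 = 0.0573.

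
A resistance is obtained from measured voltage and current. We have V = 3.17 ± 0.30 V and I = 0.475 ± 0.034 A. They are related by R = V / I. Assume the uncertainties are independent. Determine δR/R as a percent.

11.9%

R is a product of powers, so relative uncertainties combine in quadrature:
  (1·δV/V)² = (1×0.0946)² = 0.00896;  (-1·δI/I)² = (-1×0.0716)² = 0.00512
δR/R = √(0.0141) = 0.119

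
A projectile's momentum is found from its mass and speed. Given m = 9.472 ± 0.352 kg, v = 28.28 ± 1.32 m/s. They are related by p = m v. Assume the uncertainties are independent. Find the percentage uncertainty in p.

Products/powers → add relative errors in quadrature, weighted by exponent:
  (1·δm/m)² = (1×0.0372)² = 0.00138;  (1·δv/v)² = (1×0.0467)² = 0.00218
δp/p = √(0.00356) = 0.0597

5.97%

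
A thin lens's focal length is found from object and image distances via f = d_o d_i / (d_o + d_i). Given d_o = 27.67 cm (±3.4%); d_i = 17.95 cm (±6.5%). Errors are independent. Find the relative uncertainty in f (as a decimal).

0.0416

∂f/∂d_o = (d_i/(d_o+d_i))² = 0.155;  ∂f/∂d_i = (d_o/(d_o+d_i))² = 0.368
δf = √((∂f/∂d_o · δd_o)² + (∂f/∂d_i · δd_i)²) = √(0.0212 + 0.184) = 0.453 cm
f = 10.89 cm, so δf/f = 0.453/10.89 = 0.0416.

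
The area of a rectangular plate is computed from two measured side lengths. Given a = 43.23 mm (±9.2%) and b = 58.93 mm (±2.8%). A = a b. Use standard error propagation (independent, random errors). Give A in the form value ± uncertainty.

2548 ± 245 mm^2

Relative error in a monomial: (δA/A)² = Σ (nᵢ · δxᵢ/xᵢ)².
  (1·δa/a)² = (1×0.0920)² = 0.00846;  (1·δb/b)² = (1×0.0280)² = 0.000784
δA/A = √(0.00925) = 0.0962
A = 2548 mm^2, so δA = 0.0962 × 2548 = 245 mm^2.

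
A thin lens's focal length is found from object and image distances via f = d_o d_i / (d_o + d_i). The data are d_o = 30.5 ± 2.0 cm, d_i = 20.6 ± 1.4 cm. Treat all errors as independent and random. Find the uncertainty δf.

0.595 cm

∂f/∂d_o = (d_i/(d_o+d_i))² = 0.163;  ∂f/∂d_i = (d_o/(d_o+d_i))² = 0.356
δf = √((∂f/∂d_o · δd_o)² + (∂f/∂d_i · δd_i)²) = √(0.106 + 0.249) = 0.595 cm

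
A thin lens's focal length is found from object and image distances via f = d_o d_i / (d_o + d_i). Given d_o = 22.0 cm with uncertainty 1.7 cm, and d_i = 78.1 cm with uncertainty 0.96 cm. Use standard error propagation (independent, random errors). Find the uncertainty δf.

∂f/∂d_o = (d_i/(d_o+d_i))² = 0.609;  ∂f/∂d_i = (d_o/(d_o+d_i))² = 0.0483
δf = √((∂f/∂d_o · δd_o)² + (∂f/∂d_i · δd_i)²) = √(1.07 + 0.00215) = 1.04 cm

1.04 cm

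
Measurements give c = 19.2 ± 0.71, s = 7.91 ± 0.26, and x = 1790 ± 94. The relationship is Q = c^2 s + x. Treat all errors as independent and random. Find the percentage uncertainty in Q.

Let p = c^2·s = 2920. δp/p = √((2·δc/c)² + (1·δs/s)²) = √(0.00547 + 0.00108) = 0.0809, so δp = 236.
Q = p + x: δQ = √(δp² + δx²) = √(55700 + 8840) = 254
Q = 4710, so δQ/Q = 254/4710 = 0.0540.

5.40%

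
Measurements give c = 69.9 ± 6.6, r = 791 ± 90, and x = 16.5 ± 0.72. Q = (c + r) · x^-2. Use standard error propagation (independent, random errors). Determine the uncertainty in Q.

0.431

Let u = c + r = 861. δu = √(δc² + δr²) = √(43.6 + 8100) = 90.2, so δu/u = 0.105.
Q is then a monomial in u, x:
δQ/Q = √((δu/u)² + (-2·δx/x)²) = √(0.0110 + 0.00762) = 0.136
Q = 3.16, so δQ = 0.136 × 3.16 = 0.431.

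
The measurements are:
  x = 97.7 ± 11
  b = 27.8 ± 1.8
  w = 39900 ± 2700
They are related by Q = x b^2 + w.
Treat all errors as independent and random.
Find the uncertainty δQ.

Let p = x·b^2 = 75500. δp/p = √((1·δx/x)² + (2·δb/b)²) = √(0.0127 + 0.0168) = 0.172, so δp = 13000.
Q = p + w: δQ = √(δp² + δw²) = √(1.68e+08 + 7.29e+06) = 13200

13200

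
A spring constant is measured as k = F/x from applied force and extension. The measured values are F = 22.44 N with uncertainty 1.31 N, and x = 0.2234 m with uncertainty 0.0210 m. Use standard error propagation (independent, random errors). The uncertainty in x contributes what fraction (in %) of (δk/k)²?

72.2%

(δk/k)² = (1·δF/F)² + (-1·δx/x)²
  F term: (1×0.0584)² = 0.00341
  x term: (-1×0.0940)² = 0.00884
Total = 0.0122. Share from x = 0.00884/0.0122 = 0.722.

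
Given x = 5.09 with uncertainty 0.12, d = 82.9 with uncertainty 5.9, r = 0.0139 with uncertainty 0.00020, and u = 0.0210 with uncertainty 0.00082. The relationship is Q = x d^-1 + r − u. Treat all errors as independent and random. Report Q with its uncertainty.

0.0543 ± 0.00468

Let p = x·d^-1 = 0.0614. δp/p = √((1·δx/x)² + (-1·δd/d)²) = √(0.000556 + 0.00507) = 0.0750, so δp = 0.00460.
Q = p + r − u: δQ = √(δp² + δr² + δu²) = √(2.12e-05 + 4e-08 + 6.72e-07) = 0.00468
Q = 0.0543.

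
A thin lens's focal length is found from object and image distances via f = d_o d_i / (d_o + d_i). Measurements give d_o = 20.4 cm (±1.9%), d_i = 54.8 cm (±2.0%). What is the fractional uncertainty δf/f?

0.0149

∂f/∂d_o = (d_i/(d_o+d_i))² = 0.531;  ∂f/∂d_i = (d_o/(d_o+d_i))² = 0.0736
δf = √((∂f/∂d_o · δd_o)² + (∂f/∂d_i · δd_i)²) = √(0.0424 + 0.00651) = 0.221 cm
f = 14.9 cm, so δf/f = 0.221/14.9 = 0.0149.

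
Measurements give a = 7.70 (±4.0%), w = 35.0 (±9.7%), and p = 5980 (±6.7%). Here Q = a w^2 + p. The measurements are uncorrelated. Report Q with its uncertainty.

Let h = a·w^2 = 9430. δh/h = √((1·δa/a)² + (2·δw/w)²) = √(0.00160 + 0.0376) = 0.198, so δh = 1870.
Q = h + p: δQ = √(δh² + δp²) = √(3.49e+06 + 1.61e+05) = 1910
Q = 15400.

15400 ± 1910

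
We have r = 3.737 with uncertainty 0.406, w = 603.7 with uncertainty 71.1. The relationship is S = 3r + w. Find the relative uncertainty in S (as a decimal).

0.116

Each term contributes (cᵢ δxᵢ)² to (δS)²:
  (3·δr)² = 1.48;  (δw)² = 5060
δS = √(5060) = 71.1
S = 614.9, so δS/S = 71.1/614.9 = 0.116.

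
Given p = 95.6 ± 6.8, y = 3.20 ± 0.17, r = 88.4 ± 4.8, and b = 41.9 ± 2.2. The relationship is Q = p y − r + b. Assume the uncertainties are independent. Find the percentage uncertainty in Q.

Let w = p·y = 306. δw/w = √((1·δp/p)² + (1·δy/y)²) = √(0.00506 + 0.00282) = 0.0888, so δw = 27.2.
Q = w − r + b: δQ = √(δw² + δr² + δb²) = √(738 + 23.0 + 4.84) = 27.7
Q = 259, so δQ/Q = 27.7/259 = 0.107.

10.7%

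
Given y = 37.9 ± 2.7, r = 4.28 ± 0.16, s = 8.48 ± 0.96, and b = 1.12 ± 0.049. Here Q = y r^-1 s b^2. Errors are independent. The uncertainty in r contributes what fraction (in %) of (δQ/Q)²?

(δQ/Q)² = (1·δy/y)² + (-1·δr/r)² + (1·δs/s)² + (2·δb/b)²
  y term: (1×0.0712)² = 0.00508
  r term: (-1×0.0374)² = 0.00140
  s term: (1×0.113)² = 0.0128
  b term: (2×0.0437)² = 0.00766
Total = 0.0269. Share from r = 0.00140/0.0269 = 0.0519.

5.19%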